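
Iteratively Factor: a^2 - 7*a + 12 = (a - 3)*(a - 4)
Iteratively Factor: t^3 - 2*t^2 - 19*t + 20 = (t - 1)*(t^2 - t - 20) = (t - 1)*(t + 4)*(t - 5)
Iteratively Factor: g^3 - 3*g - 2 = (g + 1)*(g^2 - g - 2) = (g - 2)*(g + 1)*(g + 1)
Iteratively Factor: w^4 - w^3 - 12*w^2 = (w)*(w^3 - w^2 - 12*w) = w*(w - 4)*(w^2 + 3*w) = w^2*(w - 4)*(w + 3)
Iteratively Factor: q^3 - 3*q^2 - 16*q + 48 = (q - 3)*(q^2 - 16) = (q - 3)*(q + 4)*(q - 4)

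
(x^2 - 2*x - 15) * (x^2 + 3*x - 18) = x^4 + x^3 - 39*x^2 - 9*x + 270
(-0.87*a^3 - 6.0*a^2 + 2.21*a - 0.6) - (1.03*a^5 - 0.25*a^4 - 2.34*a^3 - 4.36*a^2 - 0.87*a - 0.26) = -1.03*a^5 + 0.25*a^4 + 1.47*a^3 - 1.64*a^2 + 3.08*a - 0.34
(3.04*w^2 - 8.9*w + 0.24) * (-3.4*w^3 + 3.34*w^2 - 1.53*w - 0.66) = -10.336*w^5 + 40.4136*w^4 - 35.1932*w^3 + 12.4122*w^2 + 5.5068*w - 0.1584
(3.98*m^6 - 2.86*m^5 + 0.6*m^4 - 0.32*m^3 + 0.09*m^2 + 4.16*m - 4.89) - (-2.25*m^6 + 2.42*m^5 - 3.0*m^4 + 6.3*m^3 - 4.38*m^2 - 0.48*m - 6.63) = 6.23*m^6 - 5.28*m^5 + 3.6*m^4 - 6.62*m^3 + 4.47*m^2 + 4.64*m + 1.74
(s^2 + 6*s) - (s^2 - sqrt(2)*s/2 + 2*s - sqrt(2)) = sqrt(2)*s/2 + 4*s + sqrt(2)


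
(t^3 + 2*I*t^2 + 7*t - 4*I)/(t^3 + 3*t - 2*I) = (t + 4*I)/(t + 2*I)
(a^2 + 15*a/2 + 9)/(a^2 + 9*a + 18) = (a + 3/2)/(a + 3)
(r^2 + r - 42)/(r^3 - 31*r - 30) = (r + 7)/(r^2 + 6*r + 5)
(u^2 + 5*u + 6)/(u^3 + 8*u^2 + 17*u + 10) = (u + 3)/(u^2 + 6*u + 5)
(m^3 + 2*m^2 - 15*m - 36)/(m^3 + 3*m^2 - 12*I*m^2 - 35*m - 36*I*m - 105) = (m^2 - m - 12)/(m^2 - 12*I*m - 35)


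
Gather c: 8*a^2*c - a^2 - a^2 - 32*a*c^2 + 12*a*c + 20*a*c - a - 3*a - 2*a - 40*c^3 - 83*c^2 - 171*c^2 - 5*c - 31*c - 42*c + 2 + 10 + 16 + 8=-2*a^2 - 6*a - 40*c^3 + c^2*(-32*a - 254) + c*(8*a^2 + 32*a - 78) + 36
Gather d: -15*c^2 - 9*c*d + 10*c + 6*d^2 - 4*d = -15*c^2 + 10*c + 6*d^2 + d*(-9*c - 4)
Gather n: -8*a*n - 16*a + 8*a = -8*a*n - 8*a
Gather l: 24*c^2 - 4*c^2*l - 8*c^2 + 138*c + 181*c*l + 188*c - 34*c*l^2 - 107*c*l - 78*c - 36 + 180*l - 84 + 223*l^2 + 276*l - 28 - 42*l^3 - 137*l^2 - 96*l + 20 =16*c^2 + 248*c - 42*l^3 + l^2*(86 - 34*c) + l*(-4*c^2 + 74*c + 360) - 128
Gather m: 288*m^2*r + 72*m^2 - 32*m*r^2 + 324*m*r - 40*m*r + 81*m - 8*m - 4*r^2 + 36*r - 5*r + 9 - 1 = m^2*(288*r + 72) + m*(-32*r^2 + 284*r + 73) - 4*r^2 + 31*r + 8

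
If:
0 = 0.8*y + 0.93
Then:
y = -1.16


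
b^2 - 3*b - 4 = (b - 4)*(b + 1)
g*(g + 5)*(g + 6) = g^3 + 11*g^2 + 30*g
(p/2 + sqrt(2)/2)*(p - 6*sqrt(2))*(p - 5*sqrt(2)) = p^3/2 - 5*sqrt(2)*p^2 + 19*p + 30*sqrt(2)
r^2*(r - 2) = r^3 - 2*r^2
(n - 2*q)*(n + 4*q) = n^2 + 2*n*q - 8*q^2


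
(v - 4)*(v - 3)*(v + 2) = v^3 - 5*v^2 - 2*v + 24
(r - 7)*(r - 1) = r^2 - 8*r + 7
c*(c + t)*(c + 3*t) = c^3 + 4*c^2*t + 3*c*t^2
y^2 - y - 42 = (y - 7)*(y + 6)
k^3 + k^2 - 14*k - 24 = (k - 4)*(k + 2)*(k + 3)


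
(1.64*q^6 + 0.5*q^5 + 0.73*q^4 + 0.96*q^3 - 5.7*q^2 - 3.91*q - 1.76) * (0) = 0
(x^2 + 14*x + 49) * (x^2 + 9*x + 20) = x^4 + 23*x^3 + 195*x^2 + 721*x + 980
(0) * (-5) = 0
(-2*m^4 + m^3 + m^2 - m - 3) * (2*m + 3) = -4*m^5 - 4*m^4 + 5*m^3 + m^2 - 9*m - 9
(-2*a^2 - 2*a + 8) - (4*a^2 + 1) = -6*a^2 - 2*a + 7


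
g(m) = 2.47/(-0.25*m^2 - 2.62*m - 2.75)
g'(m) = 2.47*(0.5*m + 2.62)/(-0.25*m^2 - 2.62*m - 2.75)^2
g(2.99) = -0.19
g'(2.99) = 0.06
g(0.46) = -0.62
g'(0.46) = 0.44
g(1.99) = -0.28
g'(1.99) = 0.11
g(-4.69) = 0.61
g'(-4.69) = 0.04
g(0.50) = -0.60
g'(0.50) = 0.42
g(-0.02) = -0.92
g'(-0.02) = 0.89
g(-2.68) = 1.00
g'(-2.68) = 0.52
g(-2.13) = 1.46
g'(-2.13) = 1.33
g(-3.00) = 0.86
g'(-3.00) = 0.34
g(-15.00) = -0.13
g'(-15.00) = -0.03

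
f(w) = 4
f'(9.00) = 0.00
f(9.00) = 4.00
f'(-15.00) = 0.00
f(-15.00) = 4.00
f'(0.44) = 0.00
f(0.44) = 4.00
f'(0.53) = 0.00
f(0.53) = 4.00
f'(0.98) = 0.00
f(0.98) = 4.00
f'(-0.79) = 0.00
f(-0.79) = 4.00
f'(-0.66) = 0.00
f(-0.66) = 4.00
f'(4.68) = 0.00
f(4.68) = 4.00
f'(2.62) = 0.00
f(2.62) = 4.00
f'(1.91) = 0.00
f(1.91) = 4.00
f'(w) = 0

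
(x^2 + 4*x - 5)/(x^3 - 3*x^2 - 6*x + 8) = (x + 5)/(x^2 - 2*x - 8)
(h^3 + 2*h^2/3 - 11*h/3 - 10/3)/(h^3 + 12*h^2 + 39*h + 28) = (3*h^2 - h - 10)/(3*(h^2 + 11*h + 28))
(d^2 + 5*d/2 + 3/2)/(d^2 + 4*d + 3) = (d + 3/2)/(d + 3)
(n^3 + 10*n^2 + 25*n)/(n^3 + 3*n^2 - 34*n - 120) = n*(n + 5)/(n^2 - 2*n - 24)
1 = 1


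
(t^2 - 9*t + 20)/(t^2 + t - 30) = (t - 4)/(t + 6)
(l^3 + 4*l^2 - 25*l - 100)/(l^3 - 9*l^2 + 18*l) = (l^3 + 4*l^2 - 25*l - 100)/(l*(l^2 - 9*l + 18))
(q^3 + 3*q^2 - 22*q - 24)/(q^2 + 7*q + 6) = q - 4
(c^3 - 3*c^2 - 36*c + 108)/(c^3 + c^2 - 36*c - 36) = (c - 3)/(c + 1)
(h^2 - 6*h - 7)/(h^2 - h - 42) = (h + 1)/(h + 6)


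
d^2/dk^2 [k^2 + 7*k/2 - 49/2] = 2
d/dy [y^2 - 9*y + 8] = 2*y - 9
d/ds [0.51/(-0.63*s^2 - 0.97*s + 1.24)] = (0.6426*s + 0.4947)/(0.63*s^2 + 0.97*s - 1.24)^2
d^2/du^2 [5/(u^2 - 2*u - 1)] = 10*(u^2 - 2*u - 4*(u - 1)^2 - 1)/(-u^2 + 2*u + 1)^3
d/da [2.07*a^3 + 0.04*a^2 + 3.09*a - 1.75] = 6.21*a^2 + 0.08*a + 3.09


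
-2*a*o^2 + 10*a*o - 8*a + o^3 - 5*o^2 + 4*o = (-2*a + o)*(o - 4)*(o - 1)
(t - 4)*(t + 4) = t^2 - 16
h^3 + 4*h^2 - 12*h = h*(h - 2)*(h + 6)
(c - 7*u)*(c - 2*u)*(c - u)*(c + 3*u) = c^4 - 7*c^3*u - 7*c^2*u^2 + 55*c*u^3 - 42*u^4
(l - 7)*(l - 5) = l^2 - 12*l + 35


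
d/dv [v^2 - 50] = 2*v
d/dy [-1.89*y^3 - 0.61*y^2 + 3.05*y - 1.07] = -5.67*y^2 - 1.22*y + 3.05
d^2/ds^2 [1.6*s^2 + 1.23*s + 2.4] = 3.20000000000000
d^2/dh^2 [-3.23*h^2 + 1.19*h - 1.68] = -6.46000000000000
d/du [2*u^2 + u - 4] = 4*u + 1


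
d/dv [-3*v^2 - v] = -6*v - 1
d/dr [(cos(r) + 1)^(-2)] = 2*sin(r)/(cos(r) + 1)^3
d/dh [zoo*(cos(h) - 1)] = zoo*sin(h)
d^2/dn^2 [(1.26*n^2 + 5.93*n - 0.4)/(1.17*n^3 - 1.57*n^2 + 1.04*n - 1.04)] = (3.449628*n^6 + 48.705462*n^5 - 81.12663*n^4 + 52.137634*n^3 + 65.40744*n^2 - 57.096624*n + 15.994368)/(1.601613*n^9 - 6.447519*n^8 + 12.922767*n^7 - 19.603117*n^6 + 22.94916*n^5 - 20.377656*n^4 + 15.109952*n^3 - 8.468928*n^2 + 3.374592*n - 1.124864)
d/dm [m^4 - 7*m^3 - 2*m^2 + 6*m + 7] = 4*m^3 - 21*m^2 - 4*m + 6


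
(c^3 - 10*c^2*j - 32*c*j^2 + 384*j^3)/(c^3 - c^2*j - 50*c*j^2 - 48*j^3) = (c - 8*j)/(c + j)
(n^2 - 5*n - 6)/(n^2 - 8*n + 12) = (n + 1)/(n - 2)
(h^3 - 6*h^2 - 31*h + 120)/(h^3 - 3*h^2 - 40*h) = (h - 3)/h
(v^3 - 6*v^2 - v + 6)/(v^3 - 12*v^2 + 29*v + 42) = (v - 1)/(v - 7)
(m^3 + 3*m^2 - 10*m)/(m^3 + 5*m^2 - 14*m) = (m + 5)/(m + 7)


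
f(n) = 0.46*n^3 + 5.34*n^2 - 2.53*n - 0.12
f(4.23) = 119.54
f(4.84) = 164.88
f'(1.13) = 11.30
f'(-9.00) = 13.13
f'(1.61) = 18.24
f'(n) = 1.38*n^2 + 10.68*n - 2.53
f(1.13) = 4.50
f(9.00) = 744.99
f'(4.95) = 84.15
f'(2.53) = 33.32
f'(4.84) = 81.49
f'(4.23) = 67.34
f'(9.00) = 205.37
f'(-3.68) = -23.14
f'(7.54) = 156.45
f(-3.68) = 58.58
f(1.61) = 11.57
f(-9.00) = 119.85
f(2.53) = 35.11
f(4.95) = 173.99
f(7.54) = 481.58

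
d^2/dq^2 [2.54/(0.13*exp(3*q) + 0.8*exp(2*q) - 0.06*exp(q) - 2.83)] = ((-2.9718*exp(2*q) - 8.128*exp(q) + 0.1524)*(0.13*exp(3*q) + 0.8*exp(2*q) - 0.06*exp(q) - 2.83) + 2.54*(0.39*exp(2*q) + 1.6*exp(q) - 0.06)*(0.78*exp(2*q) + 3.2*exp(q) - 0.12)*exp(q))*exp(q)/(0.13*exp(3*q) + 0.8*exp(2*q) - 0.06*exp(q) - 2.83)^3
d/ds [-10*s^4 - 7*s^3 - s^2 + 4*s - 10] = -40*s^3 - 21*s^2 - 2*s + 4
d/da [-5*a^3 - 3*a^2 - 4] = 3*a*(-5*a - 2)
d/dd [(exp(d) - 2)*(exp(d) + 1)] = (2*exp(d) - 1)*exp(d)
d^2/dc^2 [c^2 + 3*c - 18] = 2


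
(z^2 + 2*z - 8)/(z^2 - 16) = (z - 2)/(z - 4)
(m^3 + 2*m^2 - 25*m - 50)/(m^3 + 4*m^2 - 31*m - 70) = (m + 5)/(m + 7)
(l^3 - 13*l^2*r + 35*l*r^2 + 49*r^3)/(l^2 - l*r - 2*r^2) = (-l^2 + 14*l*r - 49*r^2)/(-l + 2*r)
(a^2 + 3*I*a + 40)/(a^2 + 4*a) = (a^2 + 3*I*a + 40)/(a*(a + 4))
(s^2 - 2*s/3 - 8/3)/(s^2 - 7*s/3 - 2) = (-3*s^2 + 2*s + 8)/(-3*s^2 + 7*s + 6)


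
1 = 1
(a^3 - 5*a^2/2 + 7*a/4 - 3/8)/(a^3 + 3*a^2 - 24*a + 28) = (8*a^3 - 20*a^2 + 14*a - 3)/(8*(a^3 + 3*a^2 - 24*a + 28))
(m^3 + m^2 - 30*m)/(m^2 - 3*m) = (m^2 + m - 30)/(m - 3)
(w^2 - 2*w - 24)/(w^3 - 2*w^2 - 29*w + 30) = (w + 4)/(w^2 + 4*w - 5)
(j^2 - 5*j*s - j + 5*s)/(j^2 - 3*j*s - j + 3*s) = (-j + 5*s)/(-j + 3*s)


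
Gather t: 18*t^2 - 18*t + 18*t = 18*t^2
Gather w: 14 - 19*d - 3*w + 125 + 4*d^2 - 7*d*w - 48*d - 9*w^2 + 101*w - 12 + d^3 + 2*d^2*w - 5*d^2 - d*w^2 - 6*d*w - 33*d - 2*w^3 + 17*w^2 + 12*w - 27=d^3 - d^2 - 100*d - 2*w^3 + w^2*(8 - d) + w*(2*d^2 - 13*d + 110) + 100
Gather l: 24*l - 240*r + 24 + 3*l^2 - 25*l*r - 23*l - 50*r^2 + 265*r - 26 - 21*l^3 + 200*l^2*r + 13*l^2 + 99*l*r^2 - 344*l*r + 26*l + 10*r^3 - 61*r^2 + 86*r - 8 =-21*l^3 + l^2*(200*r + 16) + l*(99*r^2 - 369*r + 27) + 10*r^3 - 111*r^2 + 111*r - 10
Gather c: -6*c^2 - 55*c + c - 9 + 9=-6*c^2 - 54*c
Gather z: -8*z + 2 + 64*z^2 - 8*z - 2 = 64*z^2 - 16*z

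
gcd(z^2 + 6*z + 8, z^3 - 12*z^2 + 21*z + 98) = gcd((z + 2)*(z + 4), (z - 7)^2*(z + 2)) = z + 2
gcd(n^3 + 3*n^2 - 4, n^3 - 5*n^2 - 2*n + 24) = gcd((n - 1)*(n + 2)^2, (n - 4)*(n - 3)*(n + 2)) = n + 2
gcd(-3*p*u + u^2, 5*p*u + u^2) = u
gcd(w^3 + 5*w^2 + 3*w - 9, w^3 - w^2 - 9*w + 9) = w^2 + 2*w - 3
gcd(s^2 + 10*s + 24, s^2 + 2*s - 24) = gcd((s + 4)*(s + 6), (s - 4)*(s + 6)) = s + 6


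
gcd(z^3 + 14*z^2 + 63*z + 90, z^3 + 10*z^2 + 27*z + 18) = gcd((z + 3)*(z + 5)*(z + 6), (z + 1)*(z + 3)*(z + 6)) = z^2 + 9*z + 18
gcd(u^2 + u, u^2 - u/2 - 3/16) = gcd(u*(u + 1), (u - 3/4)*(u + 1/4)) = 1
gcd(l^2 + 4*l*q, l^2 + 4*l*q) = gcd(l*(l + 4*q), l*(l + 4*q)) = l^2 + 4*l*q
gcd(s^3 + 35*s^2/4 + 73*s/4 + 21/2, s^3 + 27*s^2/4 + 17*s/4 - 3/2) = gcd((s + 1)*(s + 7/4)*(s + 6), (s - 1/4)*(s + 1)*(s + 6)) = s^2 + 7*s + 6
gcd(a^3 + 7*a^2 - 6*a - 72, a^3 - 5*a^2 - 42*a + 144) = a^2 + 3*a - 18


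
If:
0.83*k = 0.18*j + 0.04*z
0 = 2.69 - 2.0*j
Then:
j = 1.34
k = 0.0481927710843374*z + 0.291686746987952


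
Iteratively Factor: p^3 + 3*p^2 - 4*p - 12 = (p + 2)*(p^2 + p - 6) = (p + 2)*(p + 3)*(p - 2)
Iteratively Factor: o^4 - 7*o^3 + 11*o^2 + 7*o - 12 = (o + 1)*(o^3 - 8*o^2 + 19*o - 12) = (o - 1)*(o + 1)*(o^2 - 7*o + 12) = (o - 4)*(o - 1)*(o + 1)*(o - 3)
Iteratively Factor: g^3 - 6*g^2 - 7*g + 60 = (g - 5)*(g^2 - g - 12) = (g - 5)*(g + 3)*(g - 4)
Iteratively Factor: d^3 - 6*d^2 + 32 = (d + 2)*(d^2 - 8*d + 16) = (d - 4)*(d + 2)*(d - 4)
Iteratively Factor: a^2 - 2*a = (a - 2)*(a)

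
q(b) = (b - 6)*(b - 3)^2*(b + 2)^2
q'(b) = (b - 6)*(b - 3)^2*(2*b + 4) + (b - 6)*(b + 2)^2*(2*b - 6) + (b - 3)^2*(b + 2)^2 = 5*b^4 - 32*b^3 + 3*b^2 + 156*b - 36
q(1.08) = -172.06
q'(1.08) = 102.47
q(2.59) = -12.08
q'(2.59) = 57.19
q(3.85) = -53.16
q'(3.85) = -118.53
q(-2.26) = -15.45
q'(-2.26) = 126.58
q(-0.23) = -203.63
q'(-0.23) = -71.32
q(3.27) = -5.53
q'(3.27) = -41.02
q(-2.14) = -4.22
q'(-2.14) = 62.37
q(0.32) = -219.58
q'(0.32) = 13.23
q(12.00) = 95256.00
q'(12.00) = 50652.00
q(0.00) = -216.00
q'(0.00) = -36.00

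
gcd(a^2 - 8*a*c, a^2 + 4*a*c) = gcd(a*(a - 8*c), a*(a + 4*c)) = a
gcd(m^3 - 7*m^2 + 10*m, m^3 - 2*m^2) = m^2 - 2*m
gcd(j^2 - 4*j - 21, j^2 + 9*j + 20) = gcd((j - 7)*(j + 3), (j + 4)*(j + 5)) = 1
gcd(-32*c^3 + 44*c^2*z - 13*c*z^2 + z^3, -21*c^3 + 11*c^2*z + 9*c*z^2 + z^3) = -c + z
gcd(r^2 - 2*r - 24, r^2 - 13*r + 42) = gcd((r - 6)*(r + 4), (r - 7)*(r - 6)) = r - 6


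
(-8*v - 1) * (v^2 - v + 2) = -8*v^3 + 7*v^2 - 15*v - 2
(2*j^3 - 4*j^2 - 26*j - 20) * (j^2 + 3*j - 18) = 2*j^5 + 2*j^4 - 74*j^3 - 26*j^2 + 408*j + 360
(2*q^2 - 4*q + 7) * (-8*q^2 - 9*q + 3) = -16*q^4 + 14*q^3 - 14*q^2 - 75*q + 21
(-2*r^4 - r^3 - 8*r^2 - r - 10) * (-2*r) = 4*r^5 + 2*r^4 + 16*r^3 + 2*r^2 + 20*r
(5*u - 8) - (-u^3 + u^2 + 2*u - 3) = u^3 - u^2 + 3*u - 5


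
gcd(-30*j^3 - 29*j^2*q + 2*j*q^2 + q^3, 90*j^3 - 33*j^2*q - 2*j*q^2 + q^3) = -30*j^2 + j*q + q^2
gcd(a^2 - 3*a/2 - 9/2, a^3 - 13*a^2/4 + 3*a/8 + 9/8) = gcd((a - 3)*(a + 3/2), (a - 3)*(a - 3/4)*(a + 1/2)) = a - 3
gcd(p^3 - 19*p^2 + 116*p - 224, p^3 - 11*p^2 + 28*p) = p^2 - 11*p + 28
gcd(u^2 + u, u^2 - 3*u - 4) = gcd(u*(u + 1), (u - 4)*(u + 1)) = u + 1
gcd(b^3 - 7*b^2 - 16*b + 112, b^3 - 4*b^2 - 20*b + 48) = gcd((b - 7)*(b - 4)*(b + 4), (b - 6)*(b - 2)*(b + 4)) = b + 4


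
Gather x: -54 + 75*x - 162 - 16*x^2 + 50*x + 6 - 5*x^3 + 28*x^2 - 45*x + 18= -5*x^3 + 12*x^2 + 80*x - 192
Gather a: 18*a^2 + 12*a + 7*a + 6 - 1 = 18*a^2 + 19*a + 5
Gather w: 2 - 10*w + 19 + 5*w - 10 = 11 - 5*w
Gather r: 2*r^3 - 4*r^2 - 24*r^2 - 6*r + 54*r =2*r^3 - 28*r^2 + 48*r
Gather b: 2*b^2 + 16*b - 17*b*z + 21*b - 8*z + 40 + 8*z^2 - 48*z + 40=2*b^2 + b*(37 - 17*z) + 8*z^2 - 56*z + 80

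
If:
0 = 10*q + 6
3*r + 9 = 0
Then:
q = -3/5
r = -3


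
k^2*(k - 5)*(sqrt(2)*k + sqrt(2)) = sqrt(2)*k^4 - 4*sqrt(2)*k^3 - 5*sqrt(2)*k^2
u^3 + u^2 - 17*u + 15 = (u - 3)*(u - 1)*(u + 5)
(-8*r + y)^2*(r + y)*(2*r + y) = 128*r^4 + 160*r^3*y + 18*r^2*y^2 - 13*r*y^3 + y^4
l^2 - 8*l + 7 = (l - 7)*(l - 1)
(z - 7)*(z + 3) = z^2 - 4*z - 21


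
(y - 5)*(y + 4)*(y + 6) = y^3 + 5*y^2 - 26*y - 120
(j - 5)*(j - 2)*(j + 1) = j^3 - 6*j^2 + 3*j + 10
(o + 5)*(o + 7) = o^2 + 12*o + 35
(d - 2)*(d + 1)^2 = d^3 - 3*d - 2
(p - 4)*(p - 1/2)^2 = p^3 - 5*p^2 + 17*p/4 - 1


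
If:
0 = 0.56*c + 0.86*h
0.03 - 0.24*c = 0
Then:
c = 0.12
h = -0.08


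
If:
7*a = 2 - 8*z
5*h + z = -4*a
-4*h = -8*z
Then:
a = 22/45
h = -16/45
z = -8/45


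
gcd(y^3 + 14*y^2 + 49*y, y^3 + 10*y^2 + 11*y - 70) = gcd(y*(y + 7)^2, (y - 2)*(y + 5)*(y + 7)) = y + 7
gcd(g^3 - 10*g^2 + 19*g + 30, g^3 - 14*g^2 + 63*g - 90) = g^2 - 11*g + 30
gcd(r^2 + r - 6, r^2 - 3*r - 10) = 1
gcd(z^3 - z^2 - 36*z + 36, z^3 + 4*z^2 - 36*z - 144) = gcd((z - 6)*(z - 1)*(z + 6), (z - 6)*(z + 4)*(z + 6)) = z^2 - 36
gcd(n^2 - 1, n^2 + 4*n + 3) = n + 1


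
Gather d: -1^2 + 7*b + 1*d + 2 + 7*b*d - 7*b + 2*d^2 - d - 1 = 7*b*d + 2*d^2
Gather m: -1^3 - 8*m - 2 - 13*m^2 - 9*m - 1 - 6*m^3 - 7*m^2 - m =-6*m^3 - 20*m^2 - 18*m - 4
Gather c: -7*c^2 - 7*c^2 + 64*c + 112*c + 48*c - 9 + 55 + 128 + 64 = -14*c^2 + 224*c + 238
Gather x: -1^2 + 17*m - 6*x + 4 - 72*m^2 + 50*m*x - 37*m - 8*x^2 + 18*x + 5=-72*m^2 - 20*m - 8*x^2 + x*(50*m + 12) + 8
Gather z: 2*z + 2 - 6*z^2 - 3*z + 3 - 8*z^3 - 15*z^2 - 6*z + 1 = -8*z^3 - 21*z^2 - 7*z + 6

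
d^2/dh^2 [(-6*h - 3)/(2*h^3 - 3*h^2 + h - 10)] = 6*(-(2*h + 1)*(6*h^2 - 6*h + 1)^2 + (12*h^2 - 12*h + 3*(2*h - 1)*(2*h + 1) + 2)*(2*h^3 - 3*h^2 + h - 10))/(2*h^3 - 3*h^2 + h - 10)^3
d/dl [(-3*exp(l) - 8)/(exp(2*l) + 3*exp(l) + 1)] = (3*exp(2*l) + 16*exp(l) + 21)*exp(l)/(exp(4*l) + 6*exp(3*l) + 11*exp(2*l) + 6*exp(l) + 1)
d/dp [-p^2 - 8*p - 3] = -2*p - 8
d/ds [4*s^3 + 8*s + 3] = 12*s^2 + 8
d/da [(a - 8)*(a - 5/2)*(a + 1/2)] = 3*a^2 - 20*a + 59/4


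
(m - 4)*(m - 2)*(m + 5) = m^3 - m^2 - 22*m + 40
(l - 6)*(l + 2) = l^2 - 4*l - 12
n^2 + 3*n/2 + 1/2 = (n + 1/2)*(n + 1)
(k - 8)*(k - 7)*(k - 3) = k^3 - 18*k^2 + 101*k - 168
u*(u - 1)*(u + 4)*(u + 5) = u^4 + 8*u^3 + 11*u^2 - 20*u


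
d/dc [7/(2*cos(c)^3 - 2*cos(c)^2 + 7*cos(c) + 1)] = 28*(6*cos(c)^2 - 4*cos(c) + 7)*sin(c)/(17*cos(c) - 2*cos(2*c) + cos(3*c))^2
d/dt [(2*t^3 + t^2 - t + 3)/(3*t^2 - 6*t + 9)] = (2*t^4 - 8*t^3 + 17*t^2 + 3)/(3*(t^4 - 4*t^3 + 10*t^2 - 12*t + 9))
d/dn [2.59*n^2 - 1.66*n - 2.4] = 5.18*n - 1.66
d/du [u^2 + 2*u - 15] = 2*u + 2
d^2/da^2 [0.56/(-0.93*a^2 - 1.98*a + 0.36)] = (0.968688*a^2 + 2.062368*a - 0.56*(1.86*a + 1.98)*(3.72*a + 3.96) - 0.374976)/(0.93*a^2 + 1.98*a - 0.36)^3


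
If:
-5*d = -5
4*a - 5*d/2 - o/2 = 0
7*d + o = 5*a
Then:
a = -2/3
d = 1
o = -31/3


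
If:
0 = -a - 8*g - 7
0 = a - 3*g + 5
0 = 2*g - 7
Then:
No Solution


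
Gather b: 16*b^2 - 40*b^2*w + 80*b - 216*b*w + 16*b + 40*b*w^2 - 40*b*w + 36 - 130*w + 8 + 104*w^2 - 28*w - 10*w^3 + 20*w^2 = b^2*(16 - 40*w) + b*(40*w^2 - 256*w + 96) - 10*w^3 + 124*w^2 - 158*w + 44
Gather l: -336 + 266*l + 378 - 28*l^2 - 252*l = -28*l^2 + 14*l + 42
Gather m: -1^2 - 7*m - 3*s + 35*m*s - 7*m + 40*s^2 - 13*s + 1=m*(35*s - 14) + 40*s^2 - 16*s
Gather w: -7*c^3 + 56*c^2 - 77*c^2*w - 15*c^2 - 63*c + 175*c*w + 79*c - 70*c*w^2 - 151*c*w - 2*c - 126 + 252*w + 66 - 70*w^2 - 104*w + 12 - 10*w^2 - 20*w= -7*c^3 + 41*c^2 + 14*c + w^2*(-70*c - 80) + w*(-77*c^2 + 24*c + 128) - 48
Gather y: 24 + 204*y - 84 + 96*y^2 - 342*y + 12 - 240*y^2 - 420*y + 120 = -144*y^2 - 558*y + 72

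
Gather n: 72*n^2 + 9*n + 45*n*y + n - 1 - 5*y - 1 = 72*n^2 + n*(45*y + 10) - 5*y - 2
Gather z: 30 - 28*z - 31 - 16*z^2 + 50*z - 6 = -16*z^2 + 22*z - 7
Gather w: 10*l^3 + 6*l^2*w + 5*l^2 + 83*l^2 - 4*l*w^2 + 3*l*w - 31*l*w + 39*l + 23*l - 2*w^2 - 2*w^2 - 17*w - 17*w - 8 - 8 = 10*l^3 + 88*l^2 + 62*l + w^2*(-4*l - 4) + w*(6*l^2 - 28*l - 34) - 16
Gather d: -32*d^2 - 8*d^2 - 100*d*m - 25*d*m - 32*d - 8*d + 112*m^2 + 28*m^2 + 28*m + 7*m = -40*d^2 + d*(-125*m - 40) + 140*m^2 + 35*m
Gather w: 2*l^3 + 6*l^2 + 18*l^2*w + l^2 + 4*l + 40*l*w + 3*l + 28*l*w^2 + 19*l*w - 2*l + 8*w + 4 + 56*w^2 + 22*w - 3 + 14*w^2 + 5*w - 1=2*l^3 + 7*l^2 + 5*l + w^2*(28*l + 70) + w*(18*l^2 + 59*l + 35)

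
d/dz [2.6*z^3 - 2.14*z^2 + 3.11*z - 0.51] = 7.8*z^2 - 4.28*z + 3.11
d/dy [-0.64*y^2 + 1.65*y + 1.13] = 1.65 - 1.28*y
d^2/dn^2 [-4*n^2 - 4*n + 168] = -8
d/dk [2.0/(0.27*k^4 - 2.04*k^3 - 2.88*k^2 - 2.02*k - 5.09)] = (-2.16*k^3 + 12.24*k^2 + 11.52*k + 4.04)/(-0.27*k^4 + 2.04*k^3 + 2.88*k^2 + 2.02*k + 5.09)^2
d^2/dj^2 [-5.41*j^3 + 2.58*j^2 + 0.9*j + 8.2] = 5.16 - 32.46*j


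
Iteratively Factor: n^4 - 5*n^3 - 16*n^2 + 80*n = (n)*(n^3 - 5*n^2 - 16*n + 80) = n*(n + 4)*(n^2 - 9*n + 20) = n*(n - 5)*(n + 4)*(n - 4)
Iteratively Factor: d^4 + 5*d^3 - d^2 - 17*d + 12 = (d + 3)*(d^3 + 2*d^2 - 7*d + 4) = (d + 3)*(d + 4)*(d^2 - 2*d + 1) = (d - 1)*(d + 3)*(d + 4)*(d - 1)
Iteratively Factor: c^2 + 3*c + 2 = (c + 1)*(c + 2)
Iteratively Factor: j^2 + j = (j + 1)*(j)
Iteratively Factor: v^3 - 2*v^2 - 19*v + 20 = (v - 5)*(v^2 + 3*v - 4) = (v - 5)*(v + 4)*(v - 1)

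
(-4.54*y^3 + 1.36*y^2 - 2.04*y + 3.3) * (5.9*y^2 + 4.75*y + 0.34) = -26.786*y^5 - 13.541*y^4 - 7.1196*y^3 + 10.2424*y^2 + 14.9814*y + 1.122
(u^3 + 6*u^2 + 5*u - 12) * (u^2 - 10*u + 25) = u^5 - 4*u^4 - 30*u^3 + 88*u^2 + 245*u - 300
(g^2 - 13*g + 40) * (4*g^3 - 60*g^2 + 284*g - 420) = 4*g^5 - 112*g^4 + 1224*g^3 - 6512*g^2 + 16820*g - 16800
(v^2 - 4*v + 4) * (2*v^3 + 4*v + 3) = 2*v^5 - 8*v^4 + 12*v^3 - 13*v^2 + 4*v + 12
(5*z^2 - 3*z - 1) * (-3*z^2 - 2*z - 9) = -15*z^4 - z^3 - 36*z^2 + 29*z + 9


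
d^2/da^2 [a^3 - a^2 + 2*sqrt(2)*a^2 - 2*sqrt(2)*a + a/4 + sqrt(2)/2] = 6*a - 2 + 4*sqrt(2)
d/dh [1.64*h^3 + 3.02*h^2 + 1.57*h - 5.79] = 4.92*h^2 + 6.04*h + 1.57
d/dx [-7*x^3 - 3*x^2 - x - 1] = -21*x^2 - 6*x - 1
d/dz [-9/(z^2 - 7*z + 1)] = 9*(2*z - 7)/(z^2 - 7*z + 1)^2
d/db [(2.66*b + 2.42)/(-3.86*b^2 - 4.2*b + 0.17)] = (10.2676*b^2 + 18.6824*b + 10.6162)/(14.8996*b^4 + 32.424*b^3 + 16.3276*b^2 - 1.428*b + 0.0289)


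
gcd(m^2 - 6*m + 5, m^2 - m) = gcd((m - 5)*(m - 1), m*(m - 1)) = m - 1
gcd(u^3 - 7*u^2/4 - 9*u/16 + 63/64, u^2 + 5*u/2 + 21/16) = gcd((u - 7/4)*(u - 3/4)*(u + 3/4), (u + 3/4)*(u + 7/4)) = u + 3/4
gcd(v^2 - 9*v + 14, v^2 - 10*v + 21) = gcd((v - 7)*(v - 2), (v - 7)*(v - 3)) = v - 7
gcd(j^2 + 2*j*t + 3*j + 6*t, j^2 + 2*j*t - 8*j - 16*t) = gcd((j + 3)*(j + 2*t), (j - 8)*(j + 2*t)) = j + 2*t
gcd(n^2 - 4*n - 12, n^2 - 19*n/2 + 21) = n - 6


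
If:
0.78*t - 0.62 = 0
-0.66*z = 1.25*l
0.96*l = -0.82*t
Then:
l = -0.68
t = 0.79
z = 1.29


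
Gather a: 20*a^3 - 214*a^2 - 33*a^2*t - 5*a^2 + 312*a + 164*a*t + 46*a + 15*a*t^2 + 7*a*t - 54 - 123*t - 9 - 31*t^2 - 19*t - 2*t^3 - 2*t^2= 20*a^3 + a^2*(-33*t - 219) + a*(15*t^2 + 171*t + 358) - 2*t^3 - 33*t^2 - 142*t - 63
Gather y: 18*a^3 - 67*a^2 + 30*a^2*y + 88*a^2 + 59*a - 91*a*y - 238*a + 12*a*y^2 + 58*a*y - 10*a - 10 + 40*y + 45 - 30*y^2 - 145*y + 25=18*a^3 + 21*a^2 - 189*a + y^2*(12*a - 30) + y*(30*a^2 - 33*a - 105) + 60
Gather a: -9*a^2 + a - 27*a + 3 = -9*a^2 - 26*a + 3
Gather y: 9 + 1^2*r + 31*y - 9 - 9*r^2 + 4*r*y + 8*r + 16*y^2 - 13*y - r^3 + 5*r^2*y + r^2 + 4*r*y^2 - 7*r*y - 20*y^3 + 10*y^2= -r^3 - 8*r^2 + 9*r - 20*y^3 + y^2*(4*r + 26) + y*(5*r^2 - 3*r + 18)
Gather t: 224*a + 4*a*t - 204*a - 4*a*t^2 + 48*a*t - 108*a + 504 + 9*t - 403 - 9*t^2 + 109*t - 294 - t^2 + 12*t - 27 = -88*a + t^2*(-4*a - 10) + t*(52*a + 130) - 220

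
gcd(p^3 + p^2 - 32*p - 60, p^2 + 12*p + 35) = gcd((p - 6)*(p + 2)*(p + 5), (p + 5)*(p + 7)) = p + 5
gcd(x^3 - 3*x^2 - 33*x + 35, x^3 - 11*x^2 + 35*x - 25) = x - 1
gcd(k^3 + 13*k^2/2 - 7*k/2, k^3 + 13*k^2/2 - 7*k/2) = k^3 + 13*k^2/2 - 7*k/2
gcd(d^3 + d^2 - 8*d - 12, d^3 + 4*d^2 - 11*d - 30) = d^2 - d - 6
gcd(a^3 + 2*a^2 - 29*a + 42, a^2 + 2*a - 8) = a - 2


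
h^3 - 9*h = h*(h - 3)*(h + 3)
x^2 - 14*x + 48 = (x - 8)*(x - 6)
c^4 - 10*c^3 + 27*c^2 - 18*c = c*(c - 6)*(c - 3)*(c - 1)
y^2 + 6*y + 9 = (y + 3)^2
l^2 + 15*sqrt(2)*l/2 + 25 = (l + 5*sqrt(2)/2)*(l + 5*sqrt(2))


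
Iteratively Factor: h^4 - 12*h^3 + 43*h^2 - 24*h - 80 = (h + 1)*(h^3 - 13*h^2 + 56*h - 80) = (h - 4)*(h + 1)*(h^2 - 9*h + 20) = (h - 5)*(h - 4)*(h + 1)*(h - 4)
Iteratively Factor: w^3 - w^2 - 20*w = (w - 5)*(w^2 + 4*w) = (w - 5)*(w + 4)*(w)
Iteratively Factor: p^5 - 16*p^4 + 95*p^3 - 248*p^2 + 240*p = (p - 4)*(p^4 - 12*p^3 + 47*p^2 - 60*p) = (p - 5)*(p - 4)*(p^3 - 7*p^2 + 12*p) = (p - 5)*(p - 4)^2*(p^2 - 3*p) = (p - 5)*(p - 4)^2*(p - 3)*(p)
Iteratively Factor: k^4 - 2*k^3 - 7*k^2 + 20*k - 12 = (k - 2)*(k^3 - 7*k + 6) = (k - 2)^2*(k^2 + 2*k - 3) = (k - 2)^2*(k - 1)*(k + 3)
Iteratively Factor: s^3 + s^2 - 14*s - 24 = (s - 4)*(s^2 + 5*s + 6) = (s - 4)*(s + 3)*(s + 2)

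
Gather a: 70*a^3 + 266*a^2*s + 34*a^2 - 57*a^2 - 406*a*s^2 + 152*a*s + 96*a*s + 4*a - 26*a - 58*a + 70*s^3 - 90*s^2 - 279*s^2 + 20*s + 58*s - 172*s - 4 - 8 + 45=70*a^3 + a^2*(266*s - 23) + a*(-406*s^2 + 248*s - 80) + 70*s^3 - 369*s^2 - 94*s + 33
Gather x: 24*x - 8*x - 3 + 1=16*x - 2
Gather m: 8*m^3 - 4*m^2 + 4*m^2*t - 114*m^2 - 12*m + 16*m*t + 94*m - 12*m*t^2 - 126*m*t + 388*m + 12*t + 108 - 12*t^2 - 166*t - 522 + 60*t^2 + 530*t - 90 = 8*m^3 + m^2*(4*t - 118) + m*(-12*t^2 - 110*t + 470) + 48*t^2 + 376*t - 504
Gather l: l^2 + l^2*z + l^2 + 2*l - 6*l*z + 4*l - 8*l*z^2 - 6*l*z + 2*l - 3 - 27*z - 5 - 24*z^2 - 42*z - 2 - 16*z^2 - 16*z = l^2*(z + 2) + l*(-8*z^2 - 12*z + 8) - 40*z^2 - 85*z - 10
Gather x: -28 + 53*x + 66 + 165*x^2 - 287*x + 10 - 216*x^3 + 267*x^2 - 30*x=-216*x^3 + 432*x^2 - 264*x + 48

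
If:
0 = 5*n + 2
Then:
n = -2/5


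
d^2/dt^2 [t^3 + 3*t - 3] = 6*t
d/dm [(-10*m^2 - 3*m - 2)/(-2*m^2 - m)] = 2*(2*m^2 - 4*m - 1)/(m^2*(4*m^2 + 4*m + 1))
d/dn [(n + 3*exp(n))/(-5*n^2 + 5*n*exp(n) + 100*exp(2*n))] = (-(n + 3*exp(n))*(n*exp(n) - 2*n + 40*exp(2*n) + exp(n)) + (3*exp(n) + 1)*(-n^2 + n*exp(n) + 20*exp(2*n)))/(5*(-n^2 + n*exp(n) + 20*exp(2*n))^2)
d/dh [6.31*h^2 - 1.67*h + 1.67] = 12.62*h - 1.67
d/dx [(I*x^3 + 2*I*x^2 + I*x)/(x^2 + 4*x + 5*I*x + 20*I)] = (I*x^4 + x^3*(-10 + 8*I) + x^2*(-70 + 7*I) - 80*x - 20)/(x^4 + x^3*(8 + 10*I) + x^2*(-9 + 80*I) + x*(-200 + 160*I) - 400)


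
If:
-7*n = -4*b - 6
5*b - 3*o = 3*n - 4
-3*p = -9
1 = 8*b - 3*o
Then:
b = 17/33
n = 38/33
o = 103/99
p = 3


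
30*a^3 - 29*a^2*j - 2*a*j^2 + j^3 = (-6*a + j)*(-a + j)*(5*a + j)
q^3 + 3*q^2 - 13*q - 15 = (q - 3)*(q + 1)*(q + 5)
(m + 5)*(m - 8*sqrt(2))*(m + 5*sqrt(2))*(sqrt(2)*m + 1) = sqrt(2)*m^4 - 5*m^3 + 5*sqrt(2)*m^3 - 83*sqrt(2)*m^2 - 25*m^2 - 415*sqrt(2)*m - 80*m - 400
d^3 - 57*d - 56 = (d - 8)*(d + 1)*(d + 7)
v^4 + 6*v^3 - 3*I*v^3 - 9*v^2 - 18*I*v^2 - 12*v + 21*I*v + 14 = (v + 7)*(v - 2*I)*(-I*v + I)*(I*v + 1)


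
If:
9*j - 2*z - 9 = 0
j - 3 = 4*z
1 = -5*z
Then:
No Solution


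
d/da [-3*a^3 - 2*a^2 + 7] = a*(-9*a - 4)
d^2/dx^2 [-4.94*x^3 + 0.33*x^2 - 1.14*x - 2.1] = 0.66 - 29.64*x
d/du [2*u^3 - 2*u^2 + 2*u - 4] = 6*u^2 - 4*u + 2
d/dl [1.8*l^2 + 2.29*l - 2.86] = 3.6*l + 2.29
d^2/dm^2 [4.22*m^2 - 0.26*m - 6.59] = 8.44000000000000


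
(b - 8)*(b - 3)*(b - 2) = b^3 - 13*b^2 + 46*b - 48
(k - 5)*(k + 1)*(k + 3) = k^3 - k^2 - 17*k - 15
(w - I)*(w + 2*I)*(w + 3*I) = w^3 + 4*I*w^2 - w + 6*I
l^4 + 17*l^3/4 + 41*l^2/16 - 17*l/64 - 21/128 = (l - 1/4)*(l + 1/4)*(l + 3/4)*(l + 7/2)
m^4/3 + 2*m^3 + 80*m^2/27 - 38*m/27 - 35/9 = (m/3 + 1)*(m - 1)*(m + 5/3)*(m + 7/3)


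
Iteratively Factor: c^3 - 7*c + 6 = (c - 1)*(c^2 + c - 6) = (c - 2)*(c - 1)*(c + 3)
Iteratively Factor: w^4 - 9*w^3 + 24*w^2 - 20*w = (w - 2)*(w^3 - 7*w^2 + 10*w) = (w - 5)*(w - 2)*(w^2 - 2*w) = w*(w - 5)*(w - 2)*(w - 2)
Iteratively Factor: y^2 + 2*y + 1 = (y + 1)*(y + 1)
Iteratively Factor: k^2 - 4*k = (k)*(k - 4)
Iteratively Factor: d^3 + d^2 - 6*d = (d - 2)*(d^2 + 3*d) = d*(d - 2)*(d + 3)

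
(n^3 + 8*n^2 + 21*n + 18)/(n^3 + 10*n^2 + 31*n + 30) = (n + 3)/(n + 5)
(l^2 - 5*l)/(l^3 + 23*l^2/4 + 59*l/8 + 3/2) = 8*l*(l - 5)/(8*l^3 + 46*l^2 + 59*l + 12)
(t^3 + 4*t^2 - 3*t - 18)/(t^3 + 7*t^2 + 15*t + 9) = (t - 2)/(t + 1)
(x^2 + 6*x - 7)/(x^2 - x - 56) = (x - 1)/(x - 8)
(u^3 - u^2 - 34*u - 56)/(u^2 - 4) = (u^2 - 3*u - 28)/(u - 2)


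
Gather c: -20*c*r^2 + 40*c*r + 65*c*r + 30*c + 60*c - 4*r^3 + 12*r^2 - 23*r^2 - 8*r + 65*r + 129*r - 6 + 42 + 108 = c*(-20*r^2 + 105*r + 90) - 4*r^3 - 11*r^2 + 186*r + 144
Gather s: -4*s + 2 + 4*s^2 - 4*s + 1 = 4*s^2 - 8*s + 3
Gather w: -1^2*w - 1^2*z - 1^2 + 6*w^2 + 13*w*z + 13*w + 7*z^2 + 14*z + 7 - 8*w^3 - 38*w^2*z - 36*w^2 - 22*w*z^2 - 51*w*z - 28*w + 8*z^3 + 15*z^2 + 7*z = -8*w^3 + w^2*(-38*z - 30) + w*(-22*z^2 - 38*z - 16) + 8*z^3 + 22*z^2 + 20*z + 6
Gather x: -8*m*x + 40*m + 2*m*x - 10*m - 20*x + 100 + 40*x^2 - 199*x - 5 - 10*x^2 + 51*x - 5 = 30*m + 30*x^2 + x*(-6*m - 168) + 90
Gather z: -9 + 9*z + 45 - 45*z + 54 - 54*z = 90 - 90*z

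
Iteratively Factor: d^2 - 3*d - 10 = (d - 5)*(d + 2)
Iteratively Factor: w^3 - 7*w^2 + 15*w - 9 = (w - 3)*(w^2 - 4*w + 3) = (w - 3)^2*(w - 1)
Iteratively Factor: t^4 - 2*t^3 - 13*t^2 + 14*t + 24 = (t - 2)*(t^3 - 13*t - 12) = (t - 2)*(t + 1)*(t^2 - t - 12) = (t - 2)*(t + 1)*(t + 3)*(t - 4)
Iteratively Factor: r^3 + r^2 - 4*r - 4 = (r - 2)*(r^2 + 3*r + 2) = (r - 2)*(r + 1)*(r + 2)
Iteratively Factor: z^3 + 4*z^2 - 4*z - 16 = (z - 2)*(z^2 + 6*z + 8) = (z - 2)*(z + 2)*(z + 4)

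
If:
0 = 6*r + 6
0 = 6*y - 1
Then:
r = -1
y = 1/6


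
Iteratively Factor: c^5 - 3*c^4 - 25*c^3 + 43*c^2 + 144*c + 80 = (c - 4)*(c^4 + c^3 - 21*c^2 - 41*c - 20) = (c - 4)*(c + 4)*(c^3 - 3*c^2 - 9*c - 5) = (c - 4)*(c + 1)*(c + 4)*(c^2 - 4*c - 5) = (c - 4)*(c + 1)^2*(c + 4)*(c - 5)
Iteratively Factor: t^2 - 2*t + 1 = (t - 1)*(t - 1)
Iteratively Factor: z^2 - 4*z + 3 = (z - 1)*(z - 3)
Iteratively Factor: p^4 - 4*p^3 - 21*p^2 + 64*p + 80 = (p - 4)*(p^3 - 21*p - 20) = (p - 4)*(p + 4)*(p^2 - 4*p - 5) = (p - 5)*(p - 4)*(p + 4)*(p + 1)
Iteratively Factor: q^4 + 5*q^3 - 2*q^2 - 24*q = (q + 3)*(q^3 + 2*q^2 - 8*q) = q*(q + 3)*(q^2 + 2*q - 8) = q*(q + 3)*(q + 4)*(q - 2)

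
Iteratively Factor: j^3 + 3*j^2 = (j)*(j^2 + 3*j) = j^2*(j + 3)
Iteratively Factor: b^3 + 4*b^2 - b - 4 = (b - 1)*(b^2 + 5*b + 4) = (b - 1)*(b + 1)*(b + 4)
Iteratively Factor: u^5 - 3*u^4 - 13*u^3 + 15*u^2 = (u - 1)*(u^4 - 2*u^3 - 15*u^2) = (u - 1)*(u + 3)*(u^3 - 5*u^2) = (u - 5)*(u - 1)*(u + 3)*(u^2) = u*(u - 5)*(u - 1)*(u + 3)*(u)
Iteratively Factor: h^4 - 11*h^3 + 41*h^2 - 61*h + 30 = (h - 2)*(h^3 - 9*h^2 + 23*h - 15) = (h - 2)*(h - 1)*(h^2 - 8*h + 15) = (h - 3)*(h - 2)*(h - 1)*(h - 5)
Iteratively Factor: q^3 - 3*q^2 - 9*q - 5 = (q + 1)*(q^2 - 4*q - 5) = (q - 5)*(q + 1)*(q + 1)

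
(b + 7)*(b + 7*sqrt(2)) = b^2 + 7*b + 7*sqrt(2)*b + 49*sqrt(2)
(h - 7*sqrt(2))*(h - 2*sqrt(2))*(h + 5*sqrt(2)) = h^3 - 4*sqrt(2)*h^2 - 62*h + 140*sqrt(2)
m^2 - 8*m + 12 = (m - 6)*(m - 2)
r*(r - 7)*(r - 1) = r^3 - 8*r^2 + 7*r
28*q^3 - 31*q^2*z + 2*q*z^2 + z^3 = (-4*q + z)*(-q + z)*(7*q + z)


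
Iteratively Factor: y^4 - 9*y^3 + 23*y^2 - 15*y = (y - 5)*(y^3 - 4*y^2 + 3*y) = y*(y - 5)*(y^2 - 4*y + 3) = y*(y - 5)*(y - 3)*(y - 1)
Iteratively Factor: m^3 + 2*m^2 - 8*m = (m)*(m^2 + 2*m - 8) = m*(m + 4)*(m - 2)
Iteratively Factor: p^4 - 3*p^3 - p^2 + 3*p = (p + 1)*(p^3 - 4*p^2 + 3*p) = p*(p + 1)*(p^2 - 4*p + 3) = p*(p - 1)*(p + 1)*(p - 3)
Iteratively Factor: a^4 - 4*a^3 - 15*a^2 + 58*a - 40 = (a - 2)*(a^3 - 2*a^2 - 19*a + 20) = (a - 5)*(a - 2)*(a^2 + 3*a - 4) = (a - 5)*(a - 2)*(a - 1)*(a + 4)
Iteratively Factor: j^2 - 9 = (j - 3)*(j + 3)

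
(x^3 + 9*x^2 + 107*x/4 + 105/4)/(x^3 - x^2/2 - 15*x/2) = (2*x^2 + 13*x + 21)/(2*x*(x - 3))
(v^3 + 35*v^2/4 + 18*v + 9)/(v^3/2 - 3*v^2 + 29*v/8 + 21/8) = 2*(4*v^3 + 35*v^2 + 72*v + 36)/(4*v^3 - 24*v^2 + 29*v + 21)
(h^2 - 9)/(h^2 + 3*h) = (h - 3)/h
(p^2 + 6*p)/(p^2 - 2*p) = (p + 6)/(p - 2)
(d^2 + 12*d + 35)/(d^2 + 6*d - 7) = (d + 5)/(d - 1)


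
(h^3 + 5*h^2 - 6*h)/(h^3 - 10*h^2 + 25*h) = (h^2 + 5*h - 6)/(h^2 - 10*h + 25)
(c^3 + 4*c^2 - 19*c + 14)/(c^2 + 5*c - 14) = c - 1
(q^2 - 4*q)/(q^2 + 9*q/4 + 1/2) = 4*q*(q - 4)/(4*q^2 + 9*q + 2)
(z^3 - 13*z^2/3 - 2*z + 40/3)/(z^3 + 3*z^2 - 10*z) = (3*z^2 - 7*z - 20)/(3*z*(z + 5))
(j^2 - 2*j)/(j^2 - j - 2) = j/(j + 1)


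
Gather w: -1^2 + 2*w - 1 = 2*w - 2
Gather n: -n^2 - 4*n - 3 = -n^2 - 4*n - 3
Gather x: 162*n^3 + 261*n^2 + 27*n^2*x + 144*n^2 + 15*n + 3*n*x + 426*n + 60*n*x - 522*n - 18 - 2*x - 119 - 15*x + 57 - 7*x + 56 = 162*n^3 + 405*n^2 - 81*n + x*(27*n^2 + 63*n - 24) - 24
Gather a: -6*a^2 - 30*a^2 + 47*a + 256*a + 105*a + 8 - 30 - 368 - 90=-36*a^2 + 408*a - 480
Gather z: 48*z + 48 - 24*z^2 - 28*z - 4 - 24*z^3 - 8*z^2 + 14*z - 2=-24*z^3 - 32*z^2 + 34*z + 42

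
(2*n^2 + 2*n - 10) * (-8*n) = -16*n^3 - 16*n^2 + 80*n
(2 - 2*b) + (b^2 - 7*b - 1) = b^2 - 9*b + 1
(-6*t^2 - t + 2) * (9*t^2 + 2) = -54*t^4 - 9*t^3 + 6*t^2 - 2*t + 4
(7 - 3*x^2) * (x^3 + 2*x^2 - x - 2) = -3*x^5 - 6*x^4 + 10*x^3 + 20*x^2 - 7*x - 14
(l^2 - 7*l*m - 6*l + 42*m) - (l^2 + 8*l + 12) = -7*l*m - 14*l + 42*m - 12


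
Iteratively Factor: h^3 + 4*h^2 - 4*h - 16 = (h + 4)*(h^2 - 4) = (h - 2)*(h + 4)*(h + 2)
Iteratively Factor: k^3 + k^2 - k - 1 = (k - 1)*(k^2 + 2*k + 1) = (k - 1)*(k + 1)*(k + 1)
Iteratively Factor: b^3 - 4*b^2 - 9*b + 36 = (b - 4)*(b^2 - 9) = (b - 4)*(b - 3)*(b + 3)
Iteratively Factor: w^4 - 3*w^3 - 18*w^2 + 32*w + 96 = (w + 2)*(w^3 - 5*w^2 - 8*w + 48) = (w - 4)*(w + 2)*(w^2 - w - 12) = (w - 4)^2*(w + 2)*(w + 3)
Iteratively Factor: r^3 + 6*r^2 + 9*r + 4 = (r + 4)*(r^2 + 2*r + 1) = (r + 1)*(r + 4)*(r + 1)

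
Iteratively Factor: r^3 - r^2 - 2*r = (r - 2)*(r^2 + r) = r*(r - 2)*(r + 1)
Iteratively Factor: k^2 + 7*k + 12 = (k + 4)*(k + 3)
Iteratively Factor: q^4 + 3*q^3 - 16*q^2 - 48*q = (q)*(q^3 + 3*q^2 - 16*q - 48) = q*(q + 3)*(q^2 - 16) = q*(q + 3)*(q + 4)*(q - 4)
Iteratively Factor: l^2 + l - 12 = (l + 4)*(l - 3)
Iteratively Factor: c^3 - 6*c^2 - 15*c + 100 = (c - 5)*(c^2 - c - 20) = (c - 5)^2*(c + 4)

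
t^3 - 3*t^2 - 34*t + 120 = (t - 5)*(t - 4)*(t + 6)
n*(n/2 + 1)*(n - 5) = n^3/2 - 3*n^2/2 - 5*n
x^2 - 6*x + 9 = (x - 3)^2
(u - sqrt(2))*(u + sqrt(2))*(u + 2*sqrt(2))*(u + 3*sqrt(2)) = u^4 + 5*sqrt(2)*u^3 + 10*u^2 - 10*sqrt(2)*u - 24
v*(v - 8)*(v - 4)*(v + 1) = v^4 - 11*v^3 + 20*v^2 + 32*v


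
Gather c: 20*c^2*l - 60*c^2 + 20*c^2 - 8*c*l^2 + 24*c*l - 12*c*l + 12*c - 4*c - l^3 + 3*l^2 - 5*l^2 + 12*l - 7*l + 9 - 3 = c^2*(20*l - 40) + c*(-8*l^2 + 12*l + 8) - l^3 - 2*l^2 + 5*l + 6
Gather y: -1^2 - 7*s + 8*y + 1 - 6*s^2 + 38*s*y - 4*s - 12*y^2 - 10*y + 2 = -6*s^2 - 11*s - 12*y^2 + y*(38*s - 2) + 2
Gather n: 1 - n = 1 - n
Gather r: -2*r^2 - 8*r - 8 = -2*r^2 - 8*r - 8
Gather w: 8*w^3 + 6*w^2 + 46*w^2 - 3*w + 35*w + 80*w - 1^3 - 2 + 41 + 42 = 8*w^3 + 52*w^2 + 112*w + 80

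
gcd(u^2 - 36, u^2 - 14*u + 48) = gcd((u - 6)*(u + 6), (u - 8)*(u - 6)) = u - 6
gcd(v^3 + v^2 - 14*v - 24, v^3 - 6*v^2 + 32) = v^2 - 2*v - 8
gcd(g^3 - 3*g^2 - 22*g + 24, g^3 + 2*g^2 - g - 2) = g - 1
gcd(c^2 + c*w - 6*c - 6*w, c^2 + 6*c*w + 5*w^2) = c + w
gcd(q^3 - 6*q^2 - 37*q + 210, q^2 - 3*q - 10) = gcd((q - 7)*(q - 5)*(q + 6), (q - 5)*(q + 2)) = q - 5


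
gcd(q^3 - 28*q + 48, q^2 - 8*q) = 1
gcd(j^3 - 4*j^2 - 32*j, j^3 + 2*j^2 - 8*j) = j^2 + 4*j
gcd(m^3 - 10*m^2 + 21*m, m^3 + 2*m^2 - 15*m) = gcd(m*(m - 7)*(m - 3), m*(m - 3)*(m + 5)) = m^2 - 3*m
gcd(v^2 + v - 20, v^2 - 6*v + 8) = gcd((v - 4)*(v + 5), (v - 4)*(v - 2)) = v - 4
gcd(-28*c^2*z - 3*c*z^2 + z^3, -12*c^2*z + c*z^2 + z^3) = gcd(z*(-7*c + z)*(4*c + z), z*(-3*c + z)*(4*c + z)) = 4*c*z + z^2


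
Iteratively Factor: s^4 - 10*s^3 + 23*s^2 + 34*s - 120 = (s + 2)*(s^3 - 12*s^2 + 47*s - 60) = (s - 3)*(s + 2)*(s^2 - 9*s + 20) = (s - 4)*(s - 3)*(s + 2)*(s - 5)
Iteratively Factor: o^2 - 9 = (o - 3)*(o + 3)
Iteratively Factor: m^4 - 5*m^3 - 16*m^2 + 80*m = (m - 5)*(m^3 - 16*m) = (m - 5)*(m + 4)*(m^2 - 4*m) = (m - 5)*(m - 4)*(m + 4)*(m)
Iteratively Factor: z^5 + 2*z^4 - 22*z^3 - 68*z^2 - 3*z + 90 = (z + 2)*(z^4 - 22*z^2 - 24*z + 45) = (z + 2)*(z + 3)*(z^3 - 3*z^2 - 13*z + 15) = (z + 2)*(z + 3)^2*(z^2 - 6*z + 5) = (z - 5)*(z + 2)*(z + 3)^2*(z - 1)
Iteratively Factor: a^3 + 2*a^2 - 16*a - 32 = (a + 2)*(a^2 - 16) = (a + 2)*(a + 4)*(a - 4)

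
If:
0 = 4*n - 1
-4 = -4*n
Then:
No Solution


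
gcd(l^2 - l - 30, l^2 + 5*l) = l + 5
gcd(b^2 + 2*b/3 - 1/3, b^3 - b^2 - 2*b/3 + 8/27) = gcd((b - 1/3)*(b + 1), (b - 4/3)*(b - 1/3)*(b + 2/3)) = b - 1/3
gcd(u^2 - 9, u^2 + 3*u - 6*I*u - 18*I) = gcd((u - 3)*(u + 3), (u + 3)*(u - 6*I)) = u + 3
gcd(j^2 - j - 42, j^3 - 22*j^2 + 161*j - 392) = j - 7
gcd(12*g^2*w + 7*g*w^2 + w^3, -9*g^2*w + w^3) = 3*g*w + w^2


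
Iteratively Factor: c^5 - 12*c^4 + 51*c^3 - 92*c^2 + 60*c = (c - 5)*(c^4 - 7*c^3 + 16*c^2 - 12*c) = (c - 5)*(c - 2)*(c^3 - 5*c^2 + 6*c) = (c - 5)*(c - 3)*(c - 2)*(c^2 - 2*c) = (c - 5)*(c - 3)*(c - 2)^2*(c)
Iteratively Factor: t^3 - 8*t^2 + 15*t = (t)*(t^2 - 8*t + 15) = t*(t - 5)*(t - 3)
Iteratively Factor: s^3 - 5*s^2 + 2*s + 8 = (s - 4)*(s^2 - s - 2) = (s - 4)*(s - 2)*(s + 1)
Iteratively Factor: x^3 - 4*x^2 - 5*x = (x + 1)*(x^2 - 5*x) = (x - 5)*(x + 1)*(x)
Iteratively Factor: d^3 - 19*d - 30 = (d + 3)*(d^2 - 3*d - 10) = (d + 2)*(d + 3)*(d - 5)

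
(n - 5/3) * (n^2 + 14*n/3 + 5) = n^3 + 3*n^2 - 25*n/9 - 25/3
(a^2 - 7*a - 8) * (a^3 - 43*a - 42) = a^5 - 7*a^4 - 51*a^3 + 259*a^2 + 638*a + 336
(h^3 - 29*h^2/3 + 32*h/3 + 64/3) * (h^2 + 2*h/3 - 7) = h^5 - 9*h^4 - 25*h^3/9 + 865*h^2/9 - 544*h/9 - 448/3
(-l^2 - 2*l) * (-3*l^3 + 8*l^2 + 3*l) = 3*l^5 - 2*l^4 - 19*l^3 - 6*l^2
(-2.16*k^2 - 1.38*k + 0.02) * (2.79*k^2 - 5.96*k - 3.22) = -6.0264*k^4 + 9.0234*k^3 + 15.2358*k^2 + 4.3244*k - 0.0644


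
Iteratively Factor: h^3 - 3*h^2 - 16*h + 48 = (h - 4)*(h^2 + h - 12) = (h - 4)*(h + 4)*(h - 3)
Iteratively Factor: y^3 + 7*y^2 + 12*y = (y)*(y^2 + 7*y + 12) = y*(y + 4)*(y + 3)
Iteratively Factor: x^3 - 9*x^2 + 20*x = (x - 5)*(x^2 - 4*x) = x*(x - 5)*(x - 4)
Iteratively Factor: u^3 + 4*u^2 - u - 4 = (u + 1)*(u^2 + 3*u - 4) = (u + 1)*(u + 4)*(u - 1)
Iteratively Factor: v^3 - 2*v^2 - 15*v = (v + 3)*(v^2 - 5*v) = (v - 5)*(v + 3)*(v)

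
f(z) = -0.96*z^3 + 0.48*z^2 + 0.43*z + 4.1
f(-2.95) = 31.65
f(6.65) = -254.13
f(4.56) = -74.98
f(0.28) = 4.24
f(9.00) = -652.99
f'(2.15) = -10.82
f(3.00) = -16.21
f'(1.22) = -2.69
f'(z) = -2.88*z^2 + 0.96*z + 0.43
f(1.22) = 3.60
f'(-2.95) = -27.47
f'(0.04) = 0.46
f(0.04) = 4.12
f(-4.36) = 90.92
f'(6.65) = -120.55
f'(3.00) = -22.61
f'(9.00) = -224.21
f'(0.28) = 0.47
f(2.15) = -2.30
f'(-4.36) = -58.50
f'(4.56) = -55.08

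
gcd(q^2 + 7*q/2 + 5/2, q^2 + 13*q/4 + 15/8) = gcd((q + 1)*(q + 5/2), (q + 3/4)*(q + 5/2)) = q + 5/2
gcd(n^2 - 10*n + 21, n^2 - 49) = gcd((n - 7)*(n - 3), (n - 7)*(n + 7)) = n - 7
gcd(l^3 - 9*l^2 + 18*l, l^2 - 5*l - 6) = l - 6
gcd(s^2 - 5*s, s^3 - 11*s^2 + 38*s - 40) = s - 5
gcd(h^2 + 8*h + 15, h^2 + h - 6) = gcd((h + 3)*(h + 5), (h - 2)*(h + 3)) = h + 3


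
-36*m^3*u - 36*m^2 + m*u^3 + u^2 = (-6*m + u)*(6*m + u)*(m*u + 1)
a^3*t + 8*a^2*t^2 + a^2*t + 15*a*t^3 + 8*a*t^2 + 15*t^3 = (a + 3*t)*(a + 5*t)*(a*t + t)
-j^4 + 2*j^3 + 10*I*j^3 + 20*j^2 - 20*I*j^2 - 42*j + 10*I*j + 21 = (j - 7*I)*(j - 3*I)*(I*j - I)^2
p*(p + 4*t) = p^2 + 4*p*t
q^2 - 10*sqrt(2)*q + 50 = (q - 5*sqrt(2))^2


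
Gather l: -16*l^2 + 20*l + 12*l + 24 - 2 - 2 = -16*l^2 + 32*l + 20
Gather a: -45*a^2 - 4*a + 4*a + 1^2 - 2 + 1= -45*a^2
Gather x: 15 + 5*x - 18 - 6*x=-x - 3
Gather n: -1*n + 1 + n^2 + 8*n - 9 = n^2 + 7*n - 8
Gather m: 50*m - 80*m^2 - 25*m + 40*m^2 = -40*m^2 + 25*m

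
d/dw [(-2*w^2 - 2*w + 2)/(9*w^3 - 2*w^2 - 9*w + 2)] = 2*(9*w^4 + 18*w^3 - 20*w^2 + 7)/(81*w^6 - 36*w^5 - 158*w^4 + 72*w^3 + 73*w^2 - 36*w + 4)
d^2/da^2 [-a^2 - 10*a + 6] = -2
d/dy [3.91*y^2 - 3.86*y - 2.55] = 7.82*y - 3.86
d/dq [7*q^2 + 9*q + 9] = 14*q + 9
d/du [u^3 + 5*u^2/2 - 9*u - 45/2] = 3*u^2 + 5*u - 9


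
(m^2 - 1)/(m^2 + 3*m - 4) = (m + 1)/(m + 4)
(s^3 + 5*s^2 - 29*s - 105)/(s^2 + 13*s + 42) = (s^2 - 2*s - 15)/(s + 6)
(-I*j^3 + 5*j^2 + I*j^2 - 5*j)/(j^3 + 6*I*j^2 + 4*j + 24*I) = j*(-I*j^2 + j*(5 + I) - 5)/(j^3 + 6*I*j^2 + 4*j + 24*I)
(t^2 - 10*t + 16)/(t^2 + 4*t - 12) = (t - 8)/(t + 6)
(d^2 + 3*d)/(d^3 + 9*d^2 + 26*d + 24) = d/(d^2 + 6*d + 8)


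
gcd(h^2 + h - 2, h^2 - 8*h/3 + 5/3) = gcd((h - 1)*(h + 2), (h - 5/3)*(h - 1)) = h - 1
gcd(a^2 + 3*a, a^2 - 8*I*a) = a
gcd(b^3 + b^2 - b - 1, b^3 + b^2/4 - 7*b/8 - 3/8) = b - 1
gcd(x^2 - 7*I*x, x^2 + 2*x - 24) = 1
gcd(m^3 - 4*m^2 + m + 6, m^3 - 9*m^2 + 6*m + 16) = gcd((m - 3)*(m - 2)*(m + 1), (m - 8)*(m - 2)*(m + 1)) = m^2 - m - 2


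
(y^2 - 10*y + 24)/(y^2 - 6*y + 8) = (y - 6)/(y - 2)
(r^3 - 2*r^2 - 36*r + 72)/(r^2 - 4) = (r^2 - 36)/(r + 2)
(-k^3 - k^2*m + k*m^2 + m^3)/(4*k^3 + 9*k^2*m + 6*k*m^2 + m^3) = (-k + m)/(4*k + m)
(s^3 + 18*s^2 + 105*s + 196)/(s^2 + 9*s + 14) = (s^2 + 11*s + 28)/(s + 2)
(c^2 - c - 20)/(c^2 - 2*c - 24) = (c - 5)/(c - 6)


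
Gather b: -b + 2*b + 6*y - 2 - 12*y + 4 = b - 6*y + 2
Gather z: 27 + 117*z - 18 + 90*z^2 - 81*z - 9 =90*z^2 + 36*z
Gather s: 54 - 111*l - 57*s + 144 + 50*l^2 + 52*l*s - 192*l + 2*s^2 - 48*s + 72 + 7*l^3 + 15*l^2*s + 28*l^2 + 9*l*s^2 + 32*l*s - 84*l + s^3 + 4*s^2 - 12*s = 7*l^3 + 78*l^2 - 387*l + s^3 + s^2*(9*l + 6) + s*(15*l^2 + 84*l - 117) + 270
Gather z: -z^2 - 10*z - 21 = -z^2 - 10*z - 21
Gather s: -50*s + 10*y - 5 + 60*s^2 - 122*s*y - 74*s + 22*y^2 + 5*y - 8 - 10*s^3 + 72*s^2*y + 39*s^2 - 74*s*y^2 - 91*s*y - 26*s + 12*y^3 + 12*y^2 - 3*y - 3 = -10*s^3 + s^2*(72*y + 99) + s*(-74*y^2 - 213*y - 150) + 12*y^3 + 34*y^2 + 12*y - 16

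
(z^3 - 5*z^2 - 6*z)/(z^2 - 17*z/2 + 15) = 2*z*(z + 1)/(2*z - 5)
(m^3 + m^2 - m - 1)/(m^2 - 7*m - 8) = (m^2 - 1)/(m - 8)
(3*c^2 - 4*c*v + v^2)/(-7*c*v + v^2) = (-3*c^2 + 4*c*v - v^2)/(v*(7*c - v))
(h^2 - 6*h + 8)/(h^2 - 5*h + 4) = (h - 2)/(h - 1)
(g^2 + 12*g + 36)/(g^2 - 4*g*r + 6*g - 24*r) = (-g - 6)/(-g + 4*r)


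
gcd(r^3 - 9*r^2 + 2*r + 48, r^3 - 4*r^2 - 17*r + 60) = r - 3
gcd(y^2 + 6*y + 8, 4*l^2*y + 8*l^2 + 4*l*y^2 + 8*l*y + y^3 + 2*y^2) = y + 2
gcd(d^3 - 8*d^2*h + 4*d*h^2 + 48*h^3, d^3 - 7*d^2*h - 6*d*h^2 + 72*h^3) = d^2 - 10*d*h + 24*h^2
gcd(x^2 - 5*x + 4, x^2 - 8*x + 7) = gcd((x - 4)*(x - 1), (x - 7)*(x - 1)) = x - 1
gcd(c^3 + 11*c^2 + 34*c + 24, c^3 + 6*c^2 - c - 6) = c^2 + 7*c + 6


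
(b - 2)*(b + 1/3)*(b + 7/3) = b^3 + 2*b^2/3 - 41*b/9 - 14/9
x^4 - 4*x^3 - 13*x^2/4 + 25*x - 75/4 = (x - 3)*(x - 5/2)*(x - 1)*(x + 5/2)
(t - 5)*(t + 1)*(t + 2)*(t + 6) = t^4 + 4*t^3 - 25*t^2 - 88*t - 60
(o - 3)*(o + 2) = o^2 - o - 6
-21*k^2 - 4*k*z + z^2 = (-7*k + z)*(3*k + z)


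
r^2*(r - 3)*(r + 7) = r^4 + 4*r^3 - 21*r^2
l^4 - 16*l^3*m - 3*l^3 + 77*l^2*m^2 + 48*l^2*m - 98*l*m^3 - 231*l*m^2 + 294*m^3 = (l - 3)*(l - 7*m)^2*(l - 2*m)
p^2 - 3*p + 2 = (p - 2)*(p - 1)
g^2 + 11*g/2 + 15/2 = (g + 5/2)*(g + 3)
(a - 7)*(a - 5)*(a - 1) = a^3 - 13*a^2 + 47*a - 35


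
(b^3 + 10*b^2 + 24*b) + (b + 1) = b^3 + 10*b^2 + 25*b + 1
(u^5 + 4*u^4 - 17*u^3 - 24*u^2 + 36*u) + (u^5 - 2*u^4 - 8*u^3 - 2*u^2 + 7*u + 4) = 2*u^5 + 2*u^4 - 25*u^3 - 26*u^2 + 43*u + 4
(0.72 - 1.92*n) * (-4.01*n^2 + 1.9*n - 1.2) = 7.6992*n^3 - 6.5352*n^2 + 3.672*n - 0.864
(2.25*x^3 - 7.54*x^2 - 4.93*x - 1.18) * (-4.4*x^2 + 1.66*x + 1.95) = -9.9*x^5 + 36.911*x^4 + 13.5631*x^3 - 17.6948*x^2 - 11.5723*x - 2.301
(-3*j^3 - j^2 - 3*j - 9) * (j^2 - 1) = -3*j^5 - j^4 - 8*j^2 + 3*j + 9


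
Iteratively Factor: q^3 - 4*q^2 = (q)*(q^2 - 4*q) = q^2*(q - 4)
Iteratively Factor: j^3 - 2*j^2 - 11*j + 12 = (j + 3)*(j^2 - 5*j + 4) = (j - 1)*(j + 3)*(j - 4)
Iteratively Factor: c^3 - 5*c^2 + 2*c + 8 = (c + 1)*(c^2 - 6*c + 8) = (c - 4)*(c + 1)*(c - 2)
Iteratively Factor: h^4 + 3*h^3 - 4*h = (h - 1)*(h^3 + 4*h^2 + 4*h) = (h - 1)*(h + 2)*(h^2 + 2*h) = (h - 1)*(h + 2)^2*(h)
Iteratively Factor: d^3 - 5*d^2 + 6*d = (d)*(d^2 - 5*d + 6) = d*(d - 2)*(d - 3)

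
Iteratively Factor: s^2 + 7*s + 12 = (s + 3)*(s + 4)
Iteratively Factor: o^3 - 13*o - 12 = (o + 3)*(o^2 - 3*o - 4) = (o - 4)*(o + 3)*(o + 1)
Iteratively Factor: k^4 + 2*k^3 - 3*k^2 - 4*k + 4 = (k + 2)*(k^3 - 3*k + 2) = (k - 1)*(k + 2)*(k^2 + k - 2) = (k - 1)^2*(k + 2)*(k + 2)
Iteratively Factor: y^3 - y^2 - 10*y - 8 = (y - 4)*(y^2 + 3*y + 2) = (y - 4)*(y + 1)*(y + 2)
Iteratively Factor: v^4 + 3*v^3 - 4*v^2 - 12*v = (v - 2)*(v^3 + 5*v^2 + 6*v) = v*(v - 2)*(v^2 + 5*v + 6) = v*(v - 2)*(v + 3)*(v + 2)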